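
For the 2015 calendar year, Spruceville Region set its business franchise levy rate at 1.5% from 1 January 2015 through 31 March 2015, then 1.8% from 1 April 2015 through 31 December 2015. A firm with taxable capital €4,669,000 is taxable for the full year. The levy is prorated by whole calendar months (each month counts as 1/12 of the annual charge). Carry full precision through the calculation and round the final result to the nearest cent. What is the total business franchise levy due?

1 January – 31 March 2015: 3 months at 1.5% → €4,669,000 × 1.5% × 3/12 = €17,508.7500
1 April – 31 December 2015: 9 months at 1.8% → €4,669,000 × 1.8% × 9/12 = €63,031.5000
Total = €80,540.2500

€80,540.25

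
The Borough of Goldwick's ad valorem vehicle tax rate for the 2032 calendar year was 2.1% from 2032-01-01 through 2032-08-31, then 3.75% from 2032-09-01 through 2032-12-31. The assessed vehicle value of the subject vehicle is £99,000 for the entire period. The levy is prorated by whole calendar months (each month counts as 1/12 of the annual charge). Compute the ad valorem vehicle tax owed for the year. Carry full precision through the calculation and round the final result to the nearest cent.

£2,623.50

2032-01-01 to 2032-08-31: 8 months at 2.1% → £99,000 × 2.1% × 8/12 = £1,386.0000
2032-09-01 to 2032-12-31: 4 months at 3.75% → £99,000 × 3.75% × 4/12 = £1,237.5000
Total = £2,623.5000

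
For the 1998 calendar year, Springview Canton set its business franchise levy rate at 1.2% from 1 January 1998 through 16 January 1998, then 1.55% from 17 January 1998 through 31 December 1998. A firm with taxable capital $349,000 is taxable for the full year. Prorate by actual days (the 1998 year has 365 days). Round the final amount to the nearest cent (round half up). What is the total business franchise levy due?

1 January – 16 January 1998: 16 days at 1.2% → $349,000 × 1.2% × 16/365 = $183.5836
17 January – 31 December 1998: 349 days at 1.55% → $349,000 × 1.55% × 349/365 = $5,172.3712
Total = $5,355.9548

$5,355.95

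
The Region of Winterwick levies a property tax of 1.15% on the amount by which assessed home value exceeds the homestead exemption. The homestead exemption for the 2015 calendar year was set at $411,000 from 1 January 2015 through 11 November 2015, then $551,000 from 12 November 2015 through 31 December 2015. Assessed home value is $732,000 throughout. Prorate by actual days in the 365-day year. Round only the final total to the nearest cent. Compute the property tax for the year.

1 January – 11 November 2015: 315 days, exemption $411,000 → ($732,000 − $411,000) × 1.15% × 315/365 = $3,185.8151
12 November – 31 December 2015: 50 days, exemption $551,000 → ($732,000 − $551,000) × 1.15% × 50/365 = $285.1370
Total = $3,470.9521

$3,470.95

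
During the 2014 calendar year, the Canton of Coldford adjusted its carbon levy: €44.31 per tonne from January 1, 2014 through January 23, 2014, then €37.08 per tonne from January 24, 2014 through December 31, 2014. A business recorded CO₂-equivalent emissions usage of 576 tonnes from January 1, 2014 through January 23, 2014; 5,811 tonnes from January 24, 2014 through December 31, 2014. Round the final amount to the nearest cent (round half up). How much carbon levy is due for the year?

€240994.44

January 1 – January 23, 2014: 576 tonnes at €44.31/tonne → €25522.56
January 24 – December 31, 2014: 5,811 tonnes at €37.08/tonne → €215471.88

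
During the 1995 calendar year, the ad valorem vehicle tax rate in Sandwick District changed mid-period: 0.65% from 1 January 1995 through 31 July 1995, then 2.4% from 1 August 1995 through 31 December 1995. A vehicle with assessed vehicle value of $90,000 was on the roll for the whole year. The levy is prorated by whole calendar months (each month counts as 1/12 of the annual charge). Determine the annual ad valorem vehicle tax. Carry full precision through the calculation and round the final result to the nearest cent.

$1,241.25

1 January – 31 July 1995: 7 months at 0.65% → $90,000 × 0.65% × 7/12 = $341.2500
1 August – 31 December 1995: 5 months at 2.4% → $90,000 × 2.4% × 5/12 = $900.0000
Total = $1,241.2500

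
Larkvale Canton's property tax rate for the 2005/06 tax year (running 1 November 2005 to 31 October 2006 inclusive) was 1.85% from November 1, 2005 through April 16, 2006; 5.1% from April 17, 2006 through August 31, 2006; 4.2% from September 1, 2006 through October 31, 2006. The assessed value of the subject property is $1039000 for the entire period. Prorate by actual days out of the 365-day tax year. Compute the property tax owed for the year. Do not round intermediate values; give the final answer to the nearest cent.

November 1, 2005 – April 16, 2006: 167 days at 1.85% → $1039000 × 1.85% × 167/365 = $8794.4945
April 17 – August 31, 2006: 137 days at 5.1% → $1039000 × 5.1% × 137/365 = $19889.0219
September 1 – October 31, 2006: 61 days at 4.2% → $1039000 × 4.2% × 61/365 = $7292.9260
Total = $35976.4425

$35976.44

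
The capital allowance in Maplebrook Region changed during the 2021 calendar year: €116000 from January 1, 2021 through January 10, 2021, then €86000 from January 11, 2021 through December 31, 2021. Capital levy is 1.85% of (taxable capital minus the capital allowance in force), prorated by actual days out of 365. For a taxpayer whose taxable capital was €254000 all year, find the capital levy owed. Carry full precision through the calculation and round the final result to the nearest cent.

€3092.79

January 1 – January 10, 2021: 10 days, exemption €116000 → (€254000 − €116000) × 1.85% × 10/365 = €69.9452
January 11 – December 31, 2021: 355 days, exemption €86000 → (€254000 − €86000) × 1.85% × 355/365 = €3022.8493
Total = €3092.7945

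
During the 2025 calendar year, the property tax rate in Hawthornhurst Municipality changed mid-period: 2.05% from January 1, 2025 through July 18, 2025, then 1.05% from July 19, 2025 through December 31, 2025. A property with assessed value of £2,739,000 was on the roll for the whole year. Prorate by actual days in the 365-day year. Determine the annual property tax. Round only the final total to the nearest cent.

January 1 – July 18, 2025: 199 days at 2.05% → £2,739,000 × 2.05% × 199/365 = £30,613.0151
July 19 – December 31, 2025: 166 days at 1.05% → £2,739,000 × 1.05% × 166/365 = £13,079.6630
Total = £43,692.6781

£43,692.68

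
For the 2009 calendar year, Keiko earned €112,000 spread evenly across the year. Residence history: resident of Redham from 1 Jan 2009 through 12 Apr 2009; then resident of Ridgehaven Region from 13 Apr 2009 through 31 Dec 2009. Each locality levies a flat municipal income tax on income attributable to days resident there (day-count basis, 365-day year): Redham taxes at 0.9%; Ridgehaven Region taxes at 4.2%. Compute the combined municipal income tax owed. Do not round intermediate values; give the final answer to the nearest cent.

Redham, 1 Jan – 12 Apr 2009: 102 days → €112,000 × 0.9% × 102/365 = €281.6877
Ridgehaven Region, 13 Apr – 31 Dec 2009: 263 days → €112,000 × 4.2% × 263/365 = €3,389.4575
Total = €3,671.1452

€3,671.15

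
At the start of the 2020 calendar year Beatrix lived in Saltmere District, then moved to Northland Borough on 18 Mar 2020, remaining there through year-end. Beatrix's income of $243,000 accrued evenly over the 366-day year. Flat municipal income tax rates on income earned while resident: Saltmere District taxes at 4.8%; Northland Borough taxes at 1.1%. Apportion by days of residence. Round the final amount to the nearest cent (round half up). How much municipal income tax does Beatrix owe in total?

$4,564.55

Saltmere District, 1 Jan – 17 Mar 2020: 77 days → $243,000 × 4.8% × 77/366 = $2,453.9016
Northland Borough, 18 Mar – 31 Dec 2020: 289 days → $243,000 × 1.1% × 289/366 = $2,110.6475
Total = $4,564.5492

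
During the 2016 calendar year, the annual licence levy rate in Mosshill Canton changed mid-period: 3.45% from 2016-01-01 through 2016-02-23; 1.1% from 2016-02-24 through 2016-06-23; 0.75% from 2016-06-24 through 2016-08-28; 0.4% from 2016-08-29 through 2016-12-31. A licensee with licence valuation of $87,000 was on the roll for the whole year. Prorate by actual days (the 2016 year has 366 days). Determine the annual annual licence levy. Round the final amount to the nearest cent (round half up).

$995.75

2016-01-01 to 2016-02-23: 54 days at 3.45% → $87,000 × 3.45% × 54/366 = $442.8443
2016-02-24 to 2016-06-23: 121 days at 1.1% → $87,000 × 1.1% × 121/366 = $316.3852
2016-06-24 to 2016-08-28: 66 days at 0.75% → $87,000 × 0.75% × 66/366 = $117.6639
2016-08-29 to 2016-12-31: 125 days at 0.4% → $87,000 × 0.4% × 125/366 = $118.8525
Total = $995.7459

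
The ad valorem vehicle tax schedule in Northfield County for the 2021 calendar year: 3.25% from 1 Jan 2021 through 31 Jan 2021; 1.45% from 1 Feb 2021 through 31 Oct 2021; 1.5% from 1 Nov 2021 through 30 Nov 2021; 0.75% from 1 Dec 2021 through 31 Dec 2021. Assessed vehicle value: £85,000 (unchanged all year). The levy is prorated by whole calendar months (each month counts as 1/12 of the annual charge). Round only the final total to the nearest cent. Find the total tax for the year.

£1,313.96

1 Jan – 31 Jan 2021: 1 month at 3.25% → £85,000 × 3.25% × 1/12 = £230.2083
1 Feb – 31 Oct 2021: 9 months at 1.45% → £85,000 × 1.45% × 9/12 = £924.3750
1 Nov – 30 Nov 2021: 1 month at 1.5% → £85,000 × 1.5% × 1/12 = £106.2500
1 Dec – 31 Dec 2021: 1 month at 0.75% → £85,000 × 0.75% × 1/12 = £53.1250
Total = £1,313.9583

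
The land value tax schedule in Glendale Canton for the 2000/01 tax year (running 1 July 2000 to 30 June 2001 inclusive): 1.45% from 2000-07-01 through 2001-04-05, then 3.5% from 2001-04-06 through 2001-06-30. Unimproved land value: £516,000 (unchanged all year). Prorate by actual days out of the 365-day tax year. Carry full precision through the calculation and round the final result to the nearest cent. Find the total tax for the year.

2000-07-01 to 2001-04-05: 279 days at 1.45% → £516,000 × 1.45% × 279/365 = £5,719.1178
2001-04-06 to 2001-06-30: 86 days at 3.5% → £516,000 × 3.5% × 86/365 = £4,255.2329
Total = £9,974.3507

£9,974.35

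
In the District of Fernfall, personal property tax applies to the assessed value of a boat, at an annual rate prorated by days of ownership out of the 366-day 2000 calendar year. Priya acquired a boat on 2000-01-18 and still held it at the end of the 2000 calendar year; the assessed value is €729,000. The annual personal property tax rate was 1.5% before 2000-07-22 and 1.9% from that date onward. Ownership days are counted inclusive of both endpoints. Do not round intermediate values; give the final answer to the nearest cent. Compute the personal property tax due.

€11,725.75

2000-01-18 to 2000-07-21: 186 days at 1.5% → €729,000 × 1.5% × 186/366 = €5,557.1311
2000-07-22 to 2000-12-31: 163 days at 1.9% → €729,000 × 1.9% × 163/366 = €6,168.6148
Total = €11,725.7459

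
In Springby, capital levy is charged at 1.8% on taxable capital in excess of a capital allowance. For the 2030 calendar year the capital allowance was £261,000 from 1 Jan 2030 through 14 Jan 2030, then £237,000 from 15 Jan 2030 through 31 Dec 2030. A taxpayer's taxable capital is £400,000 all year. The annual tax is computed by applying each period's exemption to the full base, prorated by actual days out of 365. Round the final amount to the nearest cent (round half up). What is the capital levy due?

£2,917.43

1 Jan – 14 Jan 2030: 14 days, exemption £261,000 → (£400,000 − £261,000) × 1.8% × 14/365 = £95.9671
15 Jan – 31 Dec 2030: 351 days, exemption £237,000 → (£400,000 − £237,000) × 1.8% × 351/365 = £2,821.4630
Total = £2,917.4301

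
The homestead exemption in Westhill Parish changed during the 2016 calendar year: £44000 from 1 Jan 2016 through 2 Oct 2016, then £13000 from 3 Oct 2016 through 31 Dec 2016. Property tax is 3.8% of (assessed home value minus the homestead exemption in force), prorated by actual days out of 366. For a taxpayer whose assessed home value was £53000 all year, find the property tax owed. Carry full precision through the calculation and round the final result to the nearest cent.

1 Jan – 2 Oct 2016: 276 days, exemption £44000 → (£53000 − £44000) × 3.8% × 276/366 = £257.9016
3 Oct – 31 Dec 2016: 90 days, exemption £13000 → (£53000 − £13000) × 3.8% × 90/366 = £373.7705
Total = £631.6721

£631.67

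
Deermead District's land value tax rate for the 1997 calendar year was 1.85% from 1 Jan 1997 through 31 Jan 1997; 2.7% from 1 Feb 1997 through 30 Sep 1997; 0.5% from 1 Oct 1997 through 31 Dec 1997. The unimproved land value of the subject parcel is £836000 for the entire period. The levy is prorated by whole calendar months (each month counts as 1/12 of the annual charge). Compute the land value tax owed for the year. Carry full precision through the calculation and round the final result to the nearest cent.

£17381.83

1 Jan – 31 Jan 1997: 1 month at 1.85% → £836000 × 1.85% × 1/12 = £1288.8333
1 Feb – 30 Sep 1997: 8 months at 2.7% → £836000 × 2.7% × 8/12 = £15048.0000
1 Oct – 31 Dec 1997: 3 months at 0.5% → £836000 × 0.5% × 3/12 = £1045.0000
Total = £17381.8333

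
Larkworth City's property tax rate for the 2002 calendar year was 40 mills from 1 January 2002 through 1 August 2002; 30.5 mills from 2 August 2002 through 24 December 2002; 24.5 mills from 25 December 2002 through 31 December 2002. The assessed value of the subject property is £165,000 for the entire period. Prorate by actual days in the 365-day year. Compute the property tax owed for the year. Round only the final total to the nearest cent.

1 January – 1 August 2002: 213 days at 40 mills → £165,000 × 4% × 213/365 = £3,851.5068
2 August – 24 December 2002: 145 days at 30.5 mills → £165,000 × 3.05% × 145/365 = £1,999.2123
25 December – 31 December 2002: 7 days at 24.5 mills → £165,000 × 2.45% × 7/365 = £77.5274
Total = £5,928.2466

£5,928.25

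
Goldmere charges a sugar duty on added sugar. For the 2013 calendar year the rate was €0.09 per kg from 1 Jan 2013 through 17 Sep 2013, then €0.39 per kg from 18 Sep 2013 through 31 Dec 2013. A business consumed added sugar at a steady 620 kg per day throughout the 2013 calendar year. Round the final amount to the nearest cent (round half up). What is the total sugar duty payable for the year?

€39,897.00

1 Jan – 17 Sep 2013: 260 days × 620 kg/day = 161,200 kg at €0.09/kg → €14,508.00
18 Sep – 31 Dec 2013: 105 days × 620 kg/day = 65,100 kg at €0.39/kg → €25,389.00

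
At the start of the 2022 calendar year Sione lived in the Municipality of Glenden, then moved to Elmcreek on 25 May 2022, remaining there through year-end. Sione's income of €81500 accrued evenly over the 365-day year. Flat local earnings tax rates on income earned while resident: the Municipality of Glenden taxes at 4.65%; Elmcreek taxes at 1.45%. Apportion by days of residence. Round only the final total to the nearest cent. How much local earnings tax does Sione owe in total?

€2210.66

The Municipality of Glenden, 1 Jan – 24 May 2022: 144 days → €81500 × 4.65% × 144/365 = €1495.1342
Elmcreek, 25 May – 31 Dec 2022: 221 days → €81500 × 1.45% × 221/365 = €715.5253
Total = €2210.6596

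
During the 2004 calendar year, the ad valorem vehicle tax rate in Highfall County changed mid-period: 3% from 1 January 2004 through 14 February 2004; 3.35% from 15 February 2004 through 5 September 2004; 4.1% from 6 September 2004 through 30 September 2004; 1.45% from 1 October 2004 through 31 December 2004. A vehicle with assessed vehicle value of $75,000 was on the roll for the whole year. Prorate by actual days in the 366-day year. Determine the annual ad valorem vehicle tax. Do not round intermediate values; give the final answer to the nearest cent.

1 January – 14 February 2004: 45 days at 3% → $75,000 × 3% × 45/366 = $276.6393
15 February – 5 September 2004: 204 days at 3.35% → $75,000 × 3.35% × 204/366 = $1,400.4098
6 September – 30 September 2004: 25 days at 4.1% → $75,000 × 4.1% × 25/366 = $210.0410
1 October – 31 December 2004: 92 days at 1.45% → $75,000 × 1.45% × 92/366 = $273.3607
Total = $2,160.4508

$2,160.45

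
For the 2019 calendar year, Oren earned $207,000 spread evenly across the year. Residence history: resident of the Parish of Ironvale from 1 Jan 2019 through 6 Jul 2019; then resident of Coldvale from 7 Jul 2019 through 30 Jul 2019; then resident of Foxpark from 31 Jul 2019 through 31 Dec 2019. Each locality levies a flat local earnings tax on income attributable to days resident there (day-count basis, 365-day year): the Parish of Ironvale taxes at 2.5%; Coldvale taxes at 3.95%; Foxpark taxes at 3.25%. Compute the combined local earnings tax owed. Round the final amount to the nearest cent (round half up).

The Parish of Ironvale, 1 Jan – 6 Jul 2019: 187 days → $207,000 × 2.5% × 187/365 = $2,651.3014
Coldvale, 7 Jul – 30 Jul 2019: 24 days → $207,000 × 3.95% × 24/365 = $537.6329
Foxpark, 31 Jul – 31 Dec 2019: 154 days → $207,000 × 3.25% × 154/365 = $2,838.4521
Total = $6,027.3863

$6,027.39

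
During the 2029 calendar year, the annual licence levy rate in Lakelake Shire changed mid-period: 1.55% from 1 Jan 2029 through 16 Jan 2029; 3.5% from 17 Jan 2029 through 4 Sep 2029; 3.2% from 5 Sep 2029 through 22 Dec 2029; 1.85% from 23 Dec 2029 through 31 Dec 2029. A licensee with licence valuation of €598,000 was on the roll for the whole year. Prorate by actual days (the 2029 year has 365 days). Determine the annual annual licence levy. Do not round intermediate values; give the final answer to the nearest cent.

€19,639.79

1 Jan – 16 Jan 2029: 16 days at 1.55% → €598,000 × 1.55% × 16/365 = €406.3123
17 Jan – 4 Sep 2029: 231 days at 3.5% → €598,000 × 3.5% × 231/365 = €13,246.1096
5 Sep – 22 Dec 2029: 109 days at 3.2% → €598,000 × 3.2% × 109/365 = €5,714.5863
23 Dec – 31 Dec 2029: 9 days at 1.85% → €598,000 × 1.85% × 9/365 = €272.7863
Total = €19,639.7945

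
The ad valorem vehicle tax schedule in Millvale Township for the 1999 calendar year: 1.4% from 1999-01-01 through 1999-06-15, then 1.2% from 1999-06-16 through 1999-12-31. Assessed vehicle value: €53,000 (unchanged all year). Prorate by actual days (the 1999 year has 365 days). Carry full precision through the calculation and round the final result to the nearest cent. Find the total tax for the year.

€684.21

1999-01-01 to 1999-06-15: 166 days at 1.4% → €53,000 × 1.4% × 166/365 = €337.4575
1999-06-16 to 1999-12-31: 199 days at 1.2% → €53,000 × 1.2% × 199/365 = €346.7507
Total = €684.2082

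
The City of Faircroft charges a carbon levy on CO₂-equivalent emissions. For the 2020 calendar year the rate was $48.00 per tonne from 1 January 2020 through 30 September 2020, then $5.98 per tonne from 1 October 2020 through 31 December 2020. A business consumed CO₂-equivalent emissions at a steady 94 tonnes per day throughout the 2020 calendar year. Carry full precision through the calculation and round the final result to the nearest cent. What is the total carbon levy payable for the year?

$1,288,003.04

1 January – 30 September 2020: 274 days × 94 tonnes/day = 25,756 tonnes at $48.00/tonne → $1,236,288.00
1 October – 31 December 2020: 92 days × 94 tonnes/day = 8,648 tonnes at $5.98/tonne → $51,715.04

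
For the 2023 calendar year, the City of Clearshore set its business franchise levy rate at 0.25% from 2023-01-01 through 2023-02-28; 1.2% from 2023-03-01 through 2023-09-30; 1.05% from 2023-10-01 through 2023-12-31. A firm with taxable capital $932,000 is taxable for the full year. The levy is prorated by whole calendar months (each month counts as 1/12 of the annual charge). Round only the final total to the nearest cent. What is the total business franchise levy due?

2023-01-01 to 2023-02-28: 2 months at 0.25% → $932,000 × 0.25% × 2/12 = $388.3333
2023-03-01 to 2023-09-30: 7 months at 1.2% → $932,000 × 1.2% × 7/12 = $6,524.0000
2023-10-01 to 2023-12-31: 3 months at 1.05% → $932,000 × 1.05% × 3/12 = $2,446.5000
Total = $9,358.8333

$9,358.83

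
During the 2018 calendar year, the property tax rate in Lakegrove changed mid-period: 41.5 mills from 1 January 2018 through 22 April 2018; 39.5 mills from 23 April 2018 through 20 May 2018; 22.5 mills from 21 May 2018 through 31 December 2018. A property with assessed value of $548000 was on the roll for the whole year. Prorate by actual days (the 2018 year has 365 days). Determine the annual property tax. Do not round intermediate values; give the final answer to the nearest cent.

1 January – 22 April 2018: 112 days at 41.5 mills → $548000 × 4.15% × 112/365 = $6978.3671
23 April – 20 May 2018: 28 days at 39.5 mills → $548000 × 3.95% × 28/365 = $1660.5151
21 May – 31 December 2018: 225 days at 22.5 mills → $548000 × 2.25% × 225/365 = $7600.6849
Total = $16239.5671

$16239.57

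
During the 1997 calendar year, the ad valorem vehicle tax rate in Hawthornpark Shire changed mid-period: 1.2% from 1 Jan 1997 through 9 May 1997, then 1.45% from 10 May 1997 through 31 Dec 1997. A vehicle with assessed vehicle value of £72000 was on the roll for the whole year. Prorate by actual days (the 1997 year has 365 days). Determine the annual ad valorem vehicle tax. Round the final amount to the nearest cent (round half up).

1 Jan – 9 May 1997: 129 days at 1.2% → £72000 × 1.2% × 129/365 = £305.3589
10 May – 31 Dec 1997: 236 days at 1.45% → £72000 × 1.45% × 236/365 = £675.0247
Total = £980.3836

£980.38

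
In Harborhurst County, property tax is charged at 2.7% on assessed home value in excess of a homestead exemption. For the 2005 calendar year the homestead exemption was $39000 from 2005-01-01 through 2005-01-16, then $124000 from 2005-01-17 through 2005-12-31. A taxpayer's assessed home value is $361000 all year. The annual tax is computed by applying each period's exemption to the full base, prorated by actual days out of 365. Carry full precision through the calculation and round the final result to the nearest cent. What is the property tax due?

$6499.60

2005-01-01 to 2005-01-16: 16 days, exemption $39000 → ($361000 − $39000) × 2.7% × 16/365 = $381.1068
2005-01-17 to 2005-12-31: 349 days, exemption $124000 → ($361000 − $124000) × 2.7% × 349/365 = $6118.4959
Total = $6499.6027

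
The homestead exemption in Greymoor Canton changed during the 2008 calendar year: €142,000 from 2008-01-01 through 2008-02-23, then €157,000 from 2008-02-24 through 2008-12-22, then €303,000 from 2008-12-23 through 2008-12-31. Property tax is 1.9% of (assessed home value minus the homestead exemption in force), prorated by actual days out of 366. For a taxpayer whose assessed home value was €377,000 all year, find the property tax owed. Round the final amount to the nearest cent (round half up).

€4,153.84

2008-01-01 to 2008-02-23: 54 days, exemption €142,000 → (€377,000 − €142,000) × 1.9% × 54/366 = €658.7705
2008-02-24 to 2008-12-22: 303 days, exemption €157,000 → (€377,000 − €157,000) × 1.9% × 303/366 = €3,460.4918
2008-12-23 to 2008-12-31: 9 days, exemption €303,000 → (€377,000 − €303,000) × 1.9% × 9/366 = €34.5738
Total = €4,153.8361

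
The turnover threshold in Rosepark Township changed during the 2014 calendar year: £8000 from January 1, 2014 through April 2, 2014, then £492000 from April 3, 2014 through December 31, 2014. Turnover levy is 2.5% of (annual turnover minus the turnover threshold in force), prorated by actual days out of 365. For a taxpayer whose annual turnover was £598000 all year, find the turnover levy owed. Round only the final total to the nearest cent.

January 1 – April 2, 2014: 92 days, exemption £8000 → (£598000 − £8000) × 2.5% × 92/365 = £3717.8082
April 3 – December 31, 2014: 273 days, exemption £492000 → (£598000 − £492000) × 2.5% × 273/365 = £1982.0548
Total = £5699.8630

£5699.86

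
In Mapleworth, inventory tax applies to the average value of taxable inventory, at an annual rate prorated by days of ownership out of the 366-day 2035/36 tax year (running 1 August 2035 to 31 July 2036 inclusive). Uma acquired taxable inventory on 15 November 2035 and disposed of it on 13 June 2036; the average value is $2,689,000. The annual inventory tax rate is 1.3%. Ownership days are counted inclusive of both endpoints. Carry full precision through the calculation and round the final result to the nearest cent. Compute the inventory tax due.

Days held (15 November 2035 – 13 June 2036): 212 out of 366
Tax = $2,689,000 × 1.3% × 212/366 = $20,248.3169

$20,248.32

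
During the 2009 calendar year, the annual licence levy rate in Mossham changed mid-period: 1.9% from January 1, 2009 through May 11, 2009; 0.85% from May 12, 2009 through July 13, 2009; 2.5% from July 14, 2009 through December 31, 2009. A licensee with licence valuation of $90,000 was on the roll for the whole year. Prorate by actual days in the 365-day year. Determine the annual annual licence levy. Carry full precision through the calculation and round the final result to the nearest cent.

January 1 – May 11, 2009: 131 days at 1.9% → $90,000 × 1.9% × 131/365 = $613.7260
May 12 – July 13, 2009: 63 days at 0.85% → $90,000 × 0.85% × 63/365 = $132.0411
July 14 – December 31, 2009: 171 days at 2.5% → $90,000 × 2.5% × 171/365 = $1,054.1096
Total = $1,799.8767

$1,799.88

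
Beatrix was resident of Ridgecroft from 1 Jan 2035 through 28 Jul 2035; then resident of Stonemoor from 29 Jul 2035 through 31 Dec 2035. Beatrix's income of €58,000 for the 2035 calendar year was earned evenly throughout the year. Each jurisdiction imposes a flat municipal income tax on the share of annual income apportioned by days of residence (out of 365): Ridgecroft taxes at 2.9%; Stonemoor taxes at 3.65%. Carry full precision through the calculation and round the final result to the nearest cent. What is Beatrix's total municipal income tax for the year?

€1,867.92

Ridgecroft, 1 Jan – 28 Jul 2035: 209 days → €58,000 × 2.9% × 209/365 = €963.1178
Stonemoor, 29 Jul – 31 Dec 2035: 156 days → €58,000 × 3.65% × 156/365 = €904.8000
Total = €1,867.9178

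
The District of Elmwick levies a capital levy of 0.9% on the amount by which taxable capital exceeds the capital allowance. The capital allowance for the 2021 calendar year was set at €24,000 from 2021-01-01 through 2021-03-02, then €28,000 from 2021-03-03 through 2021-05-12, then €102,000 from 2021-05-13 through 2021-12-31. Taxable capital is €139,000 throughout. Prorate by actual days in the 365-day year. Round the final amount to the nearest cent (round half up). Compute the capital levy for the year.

2021-01-01 to 2021-03-02: 61 days, exemption €24,000 → (€139,000 − €24,000) × 0.9% × 61/365 = €172.9726
2021-03-03 to 2021-05-12: 71 days, exemption €28,000 → (€139,000 − €28,000) × 0.9% × 71/365 = €194.3260
2021-05-13 to 2021-12-31: 233 days, exemption €102,000 → (€139,000 − €102,000) × 0.9% × 233/365 = €212.5726
Total = €579.8712

€579.87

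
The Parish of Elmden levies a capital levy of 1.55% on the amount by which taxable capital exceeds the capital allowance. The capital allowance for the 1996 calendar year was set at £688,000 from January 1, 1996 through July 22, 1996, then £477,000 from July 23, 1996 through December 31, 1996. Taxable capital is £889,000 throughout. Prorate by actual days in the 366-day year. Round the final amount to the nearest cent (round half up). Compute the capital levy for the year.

January 1 – July 22, 1996: 204 days, exemption £688,000 → (£889,000 − £688,000) × 1.55% × 204/366 = £1,736.5082
July 23 – December 31, 1996: 162 days, exemption £477,000 → (£889,000 − £477,000) × 1.55% × 162/366 = £2,826.5902
Total = £4,563.0984

£4,563.10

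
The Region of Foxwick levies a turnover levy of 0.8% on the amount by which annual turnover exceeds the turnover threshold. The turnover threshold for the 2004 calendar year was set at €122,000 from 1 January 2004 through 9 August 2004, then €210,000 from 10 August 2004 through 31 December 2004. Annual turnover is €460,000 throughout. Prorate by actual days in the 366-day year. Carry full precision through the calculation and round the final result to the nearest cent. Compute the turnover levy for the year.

1 January – 9 August 2004: 222 days, exemption €122,000 → (€460,000 − €122,000) × 0.8% × 222/366 = €1,640.1311
10 August – 31 December 2004: 144 days, exemption €210,000 → (€460,000 − €210,000) × 0.8% × 144/366 = €786.8852
Total = €2,427.0164

€2,427.02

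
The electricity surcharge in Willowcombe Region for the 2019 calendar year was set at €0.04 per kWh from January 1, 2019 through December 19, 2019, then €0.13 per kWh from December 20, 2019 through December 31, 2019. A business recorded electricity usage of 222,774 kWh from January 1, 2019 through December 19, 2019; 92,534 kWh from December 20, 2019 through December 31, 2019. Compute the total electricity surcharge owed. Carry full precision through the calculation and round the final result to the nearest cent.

€20940.38

January 1 – December 19, 2019: 222,774 kWh at €0.04/kWh → €8910.96
December 20 – December 31, 2019: 92,534 kWh at €0.13/kWh → €12029.42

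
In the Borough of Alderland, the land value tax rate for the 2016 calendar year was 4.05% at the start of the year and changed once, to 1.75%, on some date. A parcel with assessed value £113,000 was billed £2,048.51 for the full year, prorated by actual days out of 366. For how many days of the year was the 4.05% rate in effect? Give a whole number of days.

10 days

Let d = days at the first rate; then 366 − d days at the second rate.
£113,000 × [4.05%·d + 1.75%·(366−d)] / 366 = £2,048.51
Solving gives d = 10, so the new rate took effect on 11 January 2016.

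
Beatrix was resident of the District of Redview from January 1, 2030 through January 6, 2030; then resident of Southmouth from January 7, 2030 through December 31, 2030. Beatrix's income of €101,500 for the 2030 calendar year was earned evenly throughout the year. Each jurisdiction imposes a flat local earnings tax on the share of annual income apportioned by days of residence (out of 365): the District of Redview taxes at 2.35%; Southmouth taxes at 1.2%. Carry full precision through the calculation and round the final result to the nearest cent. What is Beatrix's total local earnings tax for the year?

€1,237.19

The District of Redview, January 1 – January 6, 2030: 6 days → €101,500 × 2.35% × 6/365 = €39.2096
Southmouth, January 7 – December 31, 2030: 359 days → €101,500 × 1.2% × 359/365 = €1,197.9781
Total = €1,237.1877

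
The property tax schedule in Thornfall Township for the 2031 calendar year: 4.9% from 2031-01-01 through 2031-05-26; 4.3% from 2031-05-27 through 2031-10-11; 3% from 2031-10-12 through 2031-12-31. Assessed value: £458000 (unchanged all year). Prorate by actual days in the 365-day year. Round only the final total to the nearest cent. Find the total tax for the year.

2031-01-01 to 2031-05-26: 146 days at 4.9% → £458000 × 4.9% × 146/365 = £8976.8000
2031-05-27 to 2031-10-11: 138 days at 4.3% → £458000 × 4.3% × 138/365 = £7445.9507
2031-10-12 to 2031-12-31: 81 days at 3% → £458000 × 3% × 81/365 = £3049.1507
Total = £19471.9014

£19471.90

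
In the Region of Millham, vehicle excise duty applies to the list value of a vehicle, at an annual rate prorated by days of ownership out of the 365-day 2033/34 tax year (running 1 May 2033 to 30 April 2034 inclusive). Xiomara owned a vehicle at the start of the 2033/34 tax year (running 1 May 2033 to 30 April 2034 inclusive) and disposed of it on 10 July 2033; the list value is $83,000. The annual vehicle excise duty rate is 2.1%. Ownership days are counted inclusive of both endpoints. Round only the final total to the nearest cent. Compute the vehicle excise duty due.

$339.05

Days held (1 May – 10 July 2033): 71 out of 365
Tax = $83,000 × 2.1% × 71/365 = $339.0493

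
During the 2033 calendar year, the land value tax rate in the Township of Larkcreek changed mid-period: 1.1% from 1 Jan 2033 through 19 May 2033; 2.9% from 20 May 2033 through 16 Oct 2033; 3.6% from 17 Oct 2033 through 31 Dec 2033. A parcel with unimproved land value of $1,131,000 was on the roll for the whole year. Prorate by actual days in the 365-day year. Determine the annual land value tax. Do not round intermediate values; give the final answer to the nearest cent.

$26,694.70

1 Jan – 19 May 2033: 139 days at 1.1% → $1,131,000 × 1.1% × 139/365 = $4,737.8055
20 May – 16 Oct 2033: 150 days at 2.9% → $1,131,000 × 2.9% × 150/365 = $13,479.0411
17 Oct – 31 Dec 2033: 76 days at 3.6% → $1,131,000 × 3.6% × 76/365 = $8,477.8521
Total = $26,694.6986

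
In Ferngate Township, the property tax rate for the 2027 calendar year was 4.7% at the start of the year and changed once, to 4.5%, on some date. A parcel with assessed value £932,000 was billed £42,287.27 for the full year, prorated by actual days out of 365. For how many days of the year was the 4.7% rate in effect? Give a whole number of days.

Let d = days at the first rate; then 365 − d days at the second rate.
£932,000 × [4.7%·d + 4.5%·(365−d)] / 365 = £42,287.27
Solving gives d = 68, so the new rate took effect on 10 March 2027.

68 days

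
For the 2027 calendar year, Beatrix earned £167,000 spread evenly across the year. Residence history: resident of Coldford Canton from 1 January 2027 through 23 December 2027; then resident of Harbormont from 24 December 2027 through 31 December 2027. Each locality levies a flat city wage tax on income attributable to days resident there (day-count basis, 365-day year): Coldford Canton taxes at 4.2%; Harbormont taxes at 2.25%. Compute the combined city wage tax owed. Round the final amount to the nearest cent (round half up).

Coldford Canton, 1 January – 23 December 2027: 357 days → £167,000 × 4.2% × 357/365 = £6,860.2685
Harbormont, 24 December – 31 December 2027: 8 days → £167,000 × 2.25% × 8/365 = £82.3562
Total = £6,942.6247

£6,942.62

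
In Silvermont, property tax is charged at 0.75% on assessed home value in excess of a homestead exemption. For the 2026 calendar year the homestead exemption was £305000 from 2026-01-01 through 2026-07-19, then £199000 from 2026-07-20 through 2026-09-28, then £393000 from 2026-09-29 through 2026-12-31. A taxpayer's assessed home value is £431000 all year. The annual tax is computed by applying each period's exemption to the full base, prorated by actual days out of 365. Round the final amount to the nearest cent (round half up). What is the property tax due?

£929.67

2026-01-01 to 2026-07-19: 200 days, exemption £305000 → (£431000 − £305000) × 0.75% × 200/365 = £517.8082
2026-07-20 to 2026-09-28: 71 days, exemption £199000 → (£431000 − £199000) × 0.75% × 71/365 = £338.4658
2026-09-29 to 2026-12-31: 94 days, exemption £393000 → (£431000 − £393000) × 0.75% × 94/365 = £73.3973
Total = £929.6712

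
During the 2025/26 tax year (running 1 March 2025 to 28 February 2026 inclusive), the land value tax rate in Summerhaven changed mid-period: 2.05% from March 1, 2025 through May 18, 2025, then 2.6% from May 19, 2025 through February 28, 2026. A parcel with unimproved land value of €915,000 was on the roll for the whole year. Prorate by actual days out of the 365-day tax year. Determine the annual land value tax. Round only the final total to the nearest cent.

€22,700.77

March 1 – May 18, 2025: 79 days at 2.05% → €915,000 × 2.05% × 79/365 = €4,059.8425
May 19, 2025 – February 28, 2026: 286 days at 2.6% → €915,000 × 2.6% × 286/365 = €18,640.9315
Total = €22,700.7740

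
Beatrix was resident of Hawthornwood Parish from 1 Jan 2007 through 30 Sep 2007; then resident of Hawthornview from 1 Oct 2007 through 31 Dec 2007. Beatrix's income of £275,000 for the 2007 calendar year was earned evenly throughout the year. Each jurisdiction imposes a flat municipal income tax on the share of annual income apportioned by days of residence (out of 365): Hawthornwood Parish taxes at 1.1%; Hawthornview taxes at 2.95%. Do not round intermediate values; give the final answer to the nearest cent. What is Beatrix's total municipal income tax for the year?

£4,307.33

Hawthornwood Parish, 1 Jan – 30 Sep 2007: 273 days → £275,000 × 1.1% × 273/365 = £2,262.5342
Hawthornview, 1 Oct – 31 Dec 2007: 92 days → £275,000 × 2.95% × 92/365 = £2,044.7945
Total = £4,307.3288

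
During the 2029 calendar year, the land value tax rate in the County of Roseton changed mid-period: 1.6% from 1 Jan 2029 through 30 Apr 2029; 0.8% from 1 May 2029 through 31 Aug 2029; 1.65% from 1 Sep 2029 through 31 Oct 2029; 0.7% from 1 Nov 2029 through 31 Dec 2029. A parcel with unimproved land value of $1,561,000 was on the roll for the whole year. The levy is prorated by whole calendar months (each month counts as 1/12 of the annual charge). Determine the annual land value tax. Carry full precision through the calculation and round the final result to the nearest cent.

$18,601.92

1 Jan – 30 Apr 2029: 4 months at 1.6% → $1,561,000 × 1.6% × 4/12 = $8,325.3333
1 May – 31 Aug 2029: 4 months at 0.8% → $1,561,000 × 0.8% × 4/12 = $4,162.6667
1 Sep – 31 Oct 2029: 2 months at 1.65% → $1,561,000 × 1.65% × 2/12 = $4,292.7500
1 Nov – 31 Dec 2029: 2 months at 0.7% → $1,561,000 × 0.7% × 2/12 = $1,821.1667
Total = $18,601.9167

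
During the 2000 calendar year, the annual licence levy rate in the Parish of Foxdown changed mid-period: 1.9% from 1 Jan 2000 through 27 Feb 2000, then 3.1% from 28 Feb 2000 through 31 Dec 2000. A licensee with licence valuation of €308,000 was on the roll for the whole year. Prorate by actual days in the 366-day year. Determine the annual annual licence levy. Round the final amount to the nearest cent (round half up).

€8,962.30

1 Jan – 27 Feb 2000: 58 days at 1.9% → €308,000 × 1.9% × 58/366 = €927.3661
28 Feb – 31 Dec 2000: 308 days at 3.1% → €308,000 × 3.1% × 308/366 = €8,034.9290
Total = €8,962.2951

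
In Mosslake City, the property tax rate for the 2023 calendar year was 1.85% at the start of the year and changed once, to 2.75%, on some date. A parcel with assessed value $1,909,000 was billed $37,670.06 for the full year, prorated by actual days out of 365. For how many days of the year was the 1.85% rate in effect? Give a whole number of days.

Let d = days at the first rate; then 365 − d days at the second rate.
$1,909,000 × [1.85%·d + 2.75%·(365−d)] / 365 = $37,670.06
Solving gives d = 315, so the new rate took effect on 12 November 2023.

315 days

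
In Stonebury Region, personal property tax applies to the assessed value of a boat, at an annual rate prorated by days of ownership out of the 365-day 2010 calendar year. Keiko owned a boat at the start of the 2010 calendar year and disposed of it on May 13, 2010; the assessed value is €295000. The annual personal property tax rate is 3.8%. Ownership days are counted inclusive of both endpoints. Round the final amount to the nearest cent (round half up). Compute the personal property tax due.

Days held (January 1 – May 13, 2010): 133 out of 365
Tax = €295000 × 3.8% × 133/365 = €4084.7397

€4084.74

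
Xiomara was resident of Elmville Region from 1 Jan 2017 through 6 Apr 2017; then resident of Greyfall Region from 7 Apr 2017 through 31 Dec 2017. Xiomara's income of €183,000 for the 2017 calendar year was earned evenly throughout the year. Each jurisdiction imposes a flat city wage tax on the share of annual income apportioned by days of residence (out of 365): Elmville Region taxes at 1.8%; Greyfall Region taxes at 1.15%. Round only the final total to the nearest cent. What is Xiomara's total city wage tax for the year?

Elmville Region, 1 Jan – 6 Apr 2017: 96 days → €183,000 × 1.8% × 96/365 = €866.3671
Greyfall Region, 7 Apr – 31 Dec 2017: 269 days → €183,000 × 1.15% × 269/365 = €1,550.9877
Total = €2,417.3548

€2,417.35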